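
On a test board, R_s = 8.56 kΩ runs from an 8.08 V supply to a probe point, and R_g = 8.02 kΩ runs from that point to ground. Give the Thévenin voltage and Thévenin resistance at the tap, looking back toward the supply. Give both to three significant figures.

V_th is the open-circuit tap voltage: 8.08 × 8.02/(8.56 + 8.02) = 3.91 V.
With the supply zeroed, R_s and R_g appear in parallel from the tap: R_th = R_s‖R_g = (8.56 × 8.02)/16.58 = 4.14 kΩ.

V_th = 3.91 V, R_th = 4.14 kΩ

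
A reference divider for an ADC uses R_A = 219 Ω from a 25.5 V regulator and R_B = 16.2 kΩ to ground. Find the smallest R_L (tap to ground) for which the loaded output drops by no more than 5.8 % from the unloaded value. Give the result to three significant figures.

Output resistance R_th = R_A‖R_B = (219 × 16200)/16420 = 216.1 Ω.
The fractional drop is R_th/(R_th + R_L); requiring this ≤ 0.0580 gives R_L ≥ R_th(1/0.0580 − 1) = 216.1 × 16.24 = 3.51 kΩ.

R_L(min) ≈ 3.51 kΩ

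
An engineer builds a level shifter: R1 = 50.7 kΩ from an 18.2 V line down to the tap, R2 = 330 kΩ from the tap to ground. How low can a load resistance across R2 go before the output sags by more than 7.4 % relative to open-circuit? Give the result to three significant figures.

R_L(min) ≈ 550 kΩ

Output resistance R_th = R1‖R2 = (50.7 × 330)/380.7 = 43.95 kΩ.
The fractional drop is R_th/(R_th + R_L); requiring this ≤ 0.0740 gives R_L ≥ R_th(1/0.0740 − 1) = 43.95 × 12.51 = 550 kΩ.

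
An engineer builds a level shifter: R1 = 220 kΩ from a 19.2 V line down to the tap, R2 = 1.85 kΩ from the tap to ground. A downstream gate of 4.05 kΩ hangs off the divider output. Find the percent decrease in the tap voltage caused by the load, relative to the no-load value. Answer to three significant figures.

31.2 %

Unloaded V = 19.2 × 1.85/221.8 = 0.1601 V.
Loaded: R2‖R_L = 1.270 kΩ, giving V = 19.2 × 1.270/221.3 = 0.1102 V.
Drop = (0.1601 − 0.1102) / 0.1601 = 31.2 %.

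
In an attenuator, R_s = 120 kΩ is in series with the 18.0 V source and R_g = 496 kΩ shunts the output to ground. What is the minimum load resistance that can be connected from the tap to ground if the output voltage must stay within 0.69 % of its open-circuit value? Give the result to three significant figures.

R_L(min) ≈ 13.9 MΩ

Output resistance R_th = R_s‖R_g = (120 × 496)/616.0 = 96.62 kΩ.
The fractional drop is R_th/(R_th + R_L); requiring this ≤ 0.00690 gives R_L ≥ R_th(1/0.00690 − 1) = 96.62 × 143.9 = 13.9 MΩ.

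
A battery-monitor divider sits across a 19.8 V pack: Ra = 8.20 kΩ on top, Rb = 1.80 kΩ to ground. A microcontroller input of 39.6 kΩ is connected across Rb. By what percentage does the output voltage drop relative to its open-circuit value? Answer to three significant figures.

3.59 %

The divider's output (Thévenin) resistance is Ra‖Rb = 1.476 kΩ.
Fractional drop under load = R_th/(R_th + R_L) = 1.476 / (1.476 + 39.6) = 0.03593.
So the output falls by 3.59 %.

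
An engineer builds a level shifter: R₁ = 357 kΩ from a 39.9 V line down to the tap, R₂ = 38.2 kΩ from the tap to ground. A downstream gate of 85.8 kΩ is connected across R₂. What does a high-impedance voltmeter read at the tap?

V_out ≈ 2.75 V

The load sits in parallel with R₂: R₂‖R_L = (38.2 × 85.8) / (38.2 + 85.8) = 26.43 kΩ.
V_out = 39.9 × 26.43 / (357 + 26.43) = 39.9 × 26.43/383.4 = 2.75 V.
(Unloaded it would have been 3.86 V.)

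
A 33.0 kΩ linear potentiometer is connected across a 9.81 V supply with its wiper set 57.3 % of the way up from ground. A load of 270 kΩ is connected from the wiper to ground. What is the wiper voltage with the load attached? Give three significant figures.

The wiper splits the pot into (1−α)R = 14.09 kΩ above and αR = 18.91 kΩ below.
Lower section ‖ load = 17.67 kΩ.
V_wiper = 9.81 × 17.67/(14.09 + 17.67) = 5.46 V.

V ≈ 5.46 V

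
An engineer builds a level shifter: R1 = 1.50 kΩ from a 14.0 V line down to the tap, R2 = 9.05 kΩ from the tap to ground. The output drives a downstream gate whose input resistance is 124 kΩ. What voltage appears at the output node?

The load sits in parallel with R2: R2‖R_L = (9.05 × 124) / (9.05 + 124) = 8.434 kΩ.
V_out = 14.0 × 8.434 / (1.50 + 8.434) = 14.0 × 8.434/9.934 = 11.9 V.

V_out ≈ 11.9 V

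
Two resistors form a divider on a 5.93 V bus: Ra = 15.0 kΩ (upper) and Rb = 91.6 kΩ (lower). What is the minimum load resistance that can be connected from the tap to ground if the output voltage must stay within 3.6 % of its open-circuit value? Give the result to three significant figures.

Output resistance R_th = Ra‖Rb = (15.0 × 91.6)/106.6 = 12.89 kΩ.
The fractional drop is R_th/(R_th + R_L); requiring this ≤ 0.0360 gives R_L ≥ R_th(1/0.0360 − 1) = 12.89 × 26.78 = 345 kΩ.

R_L(min) ≈ 345 kΩ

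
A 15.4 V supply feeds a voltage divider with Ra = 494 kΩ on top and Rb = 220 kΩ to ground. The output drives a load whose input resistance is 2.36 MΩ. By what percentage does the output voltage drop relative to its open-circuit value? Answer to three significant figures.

6.06 %

The divider's output (Thévenin) resistance is Ra‖Rb = 152.2 kΩ.
Fractional drop under load = R_th/(R_th + R_L) = 152.2 / (152.2 + 2360) = 0.06059.
So the output falls by 6.06 %.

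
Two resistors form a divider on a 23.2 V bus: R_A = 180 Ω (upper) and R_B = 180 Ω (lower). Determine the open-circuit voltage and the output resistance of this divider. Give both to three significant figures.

V_th is the open-circuit tap voltage: 23.2 × 180/(180 + 180) = 11.6 V.
With the supply zeroed, R_A and R_B appear in parallel from the tap: R_th = R_A‖R_B = (180 × 180)/360.0 = 90.0 Ω.

V_th = 11.6 V, R_th = 90.0 Ω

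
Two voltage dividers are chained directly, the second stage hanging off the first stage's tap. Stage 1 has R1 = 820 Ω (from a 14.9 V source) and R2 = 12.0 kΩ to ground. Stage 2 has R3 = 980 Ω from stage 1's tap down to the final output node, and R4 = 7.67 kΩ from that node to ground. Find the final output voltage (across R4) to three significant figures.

V_out ≈ 11.4 V

Stage 2 presents R3+R4 = 8650 Ω as a load on stage 1's tap.
Stage 1's lower leg becomes R2‖(R3+R4) = 5027 Ω, so V_mid = 14.9 × 5027/5847 = 12.81 V.
Stage 2 is itself unloaded: V_out = V_mid × R4/(R3+R4) = 12.81 × 7670/8650 = 11.4 V.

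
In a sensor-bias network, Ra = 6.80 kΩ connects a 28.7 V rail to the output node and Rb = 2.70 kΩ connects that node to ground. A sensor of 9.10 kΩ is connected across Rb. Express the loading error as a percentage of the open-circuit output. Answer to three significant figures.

Unloaded V = 28.7 × 2.70/9.500 = 8.157 V.
Loaded: Rb‖R_L = 2.082 kΩ, giving V = 28.7 × 2.082/8.882 = 6.728 V.
Drop = (8.157 − 6.728) / 8.157 = 17.5 %.

17.5 %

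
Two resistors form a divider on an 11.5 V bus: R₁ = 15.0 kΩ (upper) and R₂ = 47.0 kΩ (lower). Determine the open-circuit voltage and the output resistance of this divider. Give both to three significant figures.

V_th = 8.72 V, R_th = 11.4 kΩ

V_th is the open-circuit tap voltage: 11.5 × 47.0/(15.0 + 47.0) = 8.72 V.
With the supply zeroed, R₁ and R₂ appear in parallel from the tap: R_th = R₁‖R₂ = (15.0 × 47.0)/62.00 = 11.4 kΩ.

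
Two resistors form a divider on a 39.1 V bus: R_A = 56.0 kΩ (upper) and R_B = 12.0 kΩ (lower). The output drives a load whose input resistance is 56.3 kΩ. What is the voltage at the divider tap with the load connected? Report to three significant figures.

V_out ≈ 5.87 V

The load sits in parallel with R_B: R_B‖R_L = (12.0 × 56.3) / (12.0 + 56.3) = 9.892 kΩ.
V_out = 39.1 × 9.892 / (56.0 + 9.892) = 39.1 × 9.892/65.89 = 5.87 V.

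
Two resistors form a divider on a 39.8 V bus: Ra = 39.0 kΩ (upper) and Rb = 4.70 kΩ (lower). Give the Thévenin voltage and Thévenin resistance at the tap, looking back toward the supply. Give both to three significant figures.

V_th is the open-circuit tap voltage: 39.8 × 4.70/(39.0 + 4.70) = 4.28 V.
With the supply zeroed, Ra and Rb appear in parallel from the tap: R_th = Ra‖Rb = (39.0 × 4.70)/43.70 = 4.19 kΩ.

V_th = 4.28 V, R_th = 4.19 kΩ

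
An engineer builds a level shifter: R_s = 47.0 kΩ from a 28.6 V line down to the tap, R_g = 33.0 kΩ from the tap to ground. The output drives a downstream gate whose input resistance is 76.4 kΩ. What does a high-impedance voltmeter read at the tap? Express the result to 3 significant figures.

The load sits in parallel with R_g: R_g‖R_L = (33.0 × 76.4) / (33.0 + 76.4) = 23.05 kΩ.
V_out = 28.6 × 23.05 / (47.0 + 23.05) = 28.6 × 23.05/70.05 = 9.41 V.
(Unloaded it would have been 11.8 V.)

V_out ≈ 9.41 V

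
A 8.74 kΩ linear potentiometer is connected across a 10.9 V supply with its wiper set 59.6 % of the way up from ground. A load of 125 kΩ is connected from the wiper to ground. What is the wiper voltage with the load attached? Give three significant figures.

V ≈ 6.39 V

The wiper splits the pot into (1−α)R = 3.531 kΩ above and αR = 5.209 kΩ below.
Lower section ‖ load = 5.001 kΩ.
V_wiper = 10.9 × 5.001/(3.531 + 5.001) = 6.39 V.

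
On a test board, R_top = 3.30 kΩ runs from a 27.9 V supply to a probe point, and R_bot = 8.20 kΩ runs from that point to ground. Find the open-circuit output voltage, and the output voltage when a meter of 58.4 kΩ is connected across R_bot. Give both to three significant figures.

Unloaded: 19.9 V; loaded: 19.1 V

Open-circuit: V = 27.9 × 8.20/(3.30 + 8.20) = 19.9 V.
With the load, R_bot becomes R_bot‖R_L = 7.190 kΩ, so V = 27.9 × 7.190/10.49 = 19.1 V.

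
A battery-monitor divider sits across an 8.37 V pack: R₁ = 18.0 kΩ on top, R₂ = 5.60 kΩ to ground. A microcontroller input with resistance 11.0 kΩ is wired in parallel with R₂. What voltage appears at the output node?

The load sits in parallel with R₂: R₂‖R_L = (5.60 × 11.0) / (5.60 + 11.0) = 3.711 kΩ.
V_out = 8.37 × 3.711 / (18.0 + 3.711) = 8.37 × 3.711/21.71 = 1.43 V.
(Unloaded it would have been 1.99 V.)

V_out ≈ 1.43 V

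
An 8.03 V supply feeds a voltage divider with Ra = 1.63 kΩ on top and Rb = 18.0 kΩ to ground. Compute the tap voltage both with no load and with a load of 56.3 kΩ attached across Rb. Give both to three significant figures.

Unloaded: 7.36 V; loaded: 7.17 V

Open-circuit: V = 8.03 × 18.0/(1.63 + 18.0) = 7.36 V.
With the load, Rb becomes Rb‖R_L = 13.64 kΩ, so V = 8.03 × 13.64/15.27 = 7.17 V.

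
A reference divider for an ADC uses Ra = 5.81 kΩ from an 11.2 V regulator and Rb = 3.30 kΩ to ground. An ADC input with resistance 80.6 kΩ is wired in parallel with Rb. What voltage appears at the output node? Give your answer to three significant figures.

The load sits in parallel with Rb: Rb‖R_L = (3.30 × 80.6) / (3.30 + 80.6) = 3.170 kΩ.
V_out = 11.2 × 3.170 / (5.81 + 3.170) = 11.2 × 3.170/8.980 = 3.95 V.
(Unloaded it would have been 4.06 V.)

V_out ≈ 3.95 V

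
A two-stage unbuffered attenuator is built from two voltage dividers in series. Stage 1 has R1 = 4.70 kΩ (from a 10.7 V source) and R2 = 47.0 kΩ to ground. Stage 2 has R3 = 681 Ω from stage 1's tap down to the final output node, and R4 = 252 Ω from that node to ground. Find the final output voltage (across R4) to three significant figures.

V_out ≈ 0.471 V

Stage 2 presents R3+R4 = 933.0 Ω as a load on stage 1's tap.
Stage 1's lower leg becomes R2‖(R3+R4) = 914.8 Ω, so V_mid = 10.7 × 914.8/5615 = 1.743 V.
Stage 2 is itself unloaded: V_out = V_mid × R4/(R3+R4) = 1.743 × 252/933.0 = 0.471 V.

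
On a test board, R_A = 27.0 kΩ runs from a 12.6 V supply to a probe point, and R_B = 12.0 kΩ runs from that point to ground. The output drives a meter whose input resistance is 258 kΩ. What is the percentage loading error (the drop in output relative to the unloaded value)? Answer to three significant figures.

3.12 %

The divider's output (Thévenin) resistance is R_A‖R_B = 8.308 kΩ.
Fractional drop under load = R_th/(R_th + R_L) = 8.308 / (8.308 + 258) = 0.03120.
So the output falls by 3.12 %.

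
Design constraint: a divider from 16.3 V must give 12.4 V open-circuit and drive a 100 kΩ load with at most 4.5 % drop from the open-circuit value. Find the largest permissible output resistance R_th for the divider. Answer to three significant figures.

R_th ≤ 4.71 kΩ

Loading drop = R_th/(R_th + R_L) ≤ 0.0450, so R_th ≤ R_L · ε/(1−ε) = 100 kΩ × 0.0450/0.9550 = 4.71 kΩ.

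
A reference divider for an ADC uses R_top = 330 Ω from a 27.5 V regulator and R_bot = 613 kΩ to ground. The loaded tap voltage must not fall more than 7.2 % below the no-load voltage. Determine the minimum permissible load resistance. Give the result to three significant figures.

Output resistance R_th = R_top‖R_bot = (330 × 613000)/613300 = 329.8 Ω.
The fractional drop is R_th/(R_th + R_L); requiring this ≤ 0.0720 gives R_L ≥ R_th(1/0.0720 − 1) = 329.8 × 12.89 = 4.25 kΩ.

R_L(min) ≈ 4.25 kΩ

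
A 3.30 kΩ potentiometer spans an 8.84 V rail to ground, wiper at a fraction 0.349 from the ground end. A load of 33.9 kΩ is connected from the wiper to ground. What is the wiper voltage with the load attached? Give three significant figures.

V ≈ 3.02 V

The wiper splits the pot into (1−α)R = 2.148 kΩ above and αR = 1.152 kΩ below.
Lower section ‖ load = 1.114 kΩ.
V_wiper = 8.84 × 1.114/(2.148 + 1.114) = 3.02 V.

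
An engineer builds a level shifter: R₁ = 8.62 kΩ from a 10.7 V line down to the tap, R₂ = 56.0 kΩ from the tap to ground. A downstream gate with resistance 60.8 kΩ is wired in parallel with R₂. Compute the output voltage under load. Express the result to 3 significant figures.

The load sits in parallel with R₂: R₂‖R_L = (56.0 × 60.8) / (56.0 + 60.8) = 29.15 kΩ.
V_out = 10.7 × 29.15 / (8.62 + 29.15) = 10.7 × 29.15/37.77 = 8.26 V.

V_out ≈ 8.26 V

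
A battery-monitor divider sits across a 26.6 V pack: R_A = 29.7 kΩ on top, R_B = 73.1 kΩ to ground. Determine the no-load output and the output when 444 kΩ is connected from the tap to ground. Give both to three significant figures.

Open-circuit: V = 26.6 × 73.1/(29.7 + 73.1) = 18.9 V.
With the load, R_B becomes R_B‖R_L = 62.77 kΩ, so V = 26.6 × 62.77/92.47 = 18.1 V.

Unloaded: 18.9 V; loaded: 18.1 V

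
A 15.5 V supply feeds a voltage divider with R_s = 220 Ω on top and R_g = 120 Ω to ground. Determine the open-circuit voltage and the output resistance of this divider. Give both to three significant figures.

V_th is the open-circuit tap voltage: 15.5 × 120/(220 + 120) = 5.47 V.
With the supply zeroed, R_s and R_g appear in parallel from the tap: R_th = R_s‖R_g = (220 × 120)/340.0 = 77.6 Ω.

V_th = 5.47 V, R_th = 77.6 Ω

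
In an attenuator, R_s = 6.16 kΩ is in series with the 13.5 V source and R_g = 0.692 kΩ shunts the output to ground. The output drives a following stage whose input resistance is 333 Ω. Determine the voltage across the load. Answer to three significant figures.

The load sits in parallel with R_g: R_g‖R_L = (692 × 333) / (692 + 333) = 224.8 Ω.
V_out = 13.5 × 224.8 / (6160 + 224.8) = 13.5 × 224.8/6385 = 0.475 V.
(Unloaded it would have been 1.36 V.)

V_out ≈ 0.475 V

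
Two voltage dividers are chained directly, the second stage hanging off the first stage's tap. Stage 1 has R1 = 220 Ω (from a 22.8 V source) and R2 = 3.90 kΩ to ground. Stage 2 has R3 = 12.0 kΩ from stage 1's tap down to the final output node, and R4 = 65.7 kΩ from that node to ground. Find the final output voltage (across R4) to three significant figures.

Stage 2 presents R3+R4 = 77700 Ω as a load on stage 1's tap.
Stage 1's lower leg becomes R2‖(R3+R4) = 3714 Ω, so V_mid = 22.8 × 3714/3934 = 21.52 V.
Stage 2 is itself unloaded: V_out = V_mid × R4/(R3+R4) = 21.52 × 65700/77700 = 18.2 V.

V_out ≈ 18.2 V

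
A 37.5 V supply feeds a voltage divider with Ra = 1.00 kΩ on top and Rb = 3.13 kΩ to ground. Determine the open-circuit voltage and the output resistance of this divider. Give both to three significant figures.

V_th is the open-circuit tap voltage: 37.5 × 3.13/(1.00 + 3.13) = 28.4 V.
With the supply zeroed, Ra and Rb appear in parallel from the tap: R_th = Ra‖Rb = (1.00 × 3.13)/4.130 = 758 Ω.

V_th = 28.4 V, R_th = 758 Ω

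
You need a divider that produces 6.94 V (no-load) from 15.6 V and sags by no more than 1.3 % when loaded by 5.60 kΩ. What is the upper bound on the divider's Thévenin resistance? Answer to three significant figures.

Loading drop = R_th/(R_th + R_L) ≤ 0.0130, so R_th ≤ R_L · ε/(1−ε) = 5.60 kΩ × 0.0130/0.9870 = 73.8 Ω.
(Any R1, R2 with R2/(R1+R2) = 0.445 and R1‖R2 ≤ 73.8 Ω will meet the spec.)

R_th ≤ 73.8 Ω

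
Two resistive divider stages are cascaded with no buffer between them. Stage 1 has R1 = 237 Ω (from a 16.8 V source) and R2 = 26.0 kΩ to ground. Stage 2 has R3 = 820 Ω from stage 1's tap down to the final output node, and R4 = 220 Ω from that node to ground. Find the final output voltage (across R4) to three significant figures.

Stage 2 presents R3+R4 = 1040 Ω as a load on stage 1's tap.
Stage 1's lower leg becomes R2‖(R3+R4) = 1000 Ω, so V_mid = 16.8 × 1000/1237 = 13.58 V.
Stage 2 is itself unloaded: V_out = V_mid × R4/(R3+R4) = 13.58 × 220/1040 = 2.87 V.

V_out ≈ 2.87 V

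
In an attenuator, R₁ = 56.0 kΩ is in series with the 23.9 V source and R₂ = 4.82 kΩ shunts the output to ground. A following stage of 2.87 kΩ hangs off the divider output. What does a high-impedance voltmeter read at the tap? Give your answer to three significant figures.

V_out ≈ 0.744 V

The load sits in parallel with R₂: R₂‖R_L = (4.82 × 2.87) / (4.82 + 2.87) = 1.799 kΩ.
V_out = 23.9 × 1.799 / (56.0 + 1.799) = 23.9 × 1.799/57.80 = 0.744 V.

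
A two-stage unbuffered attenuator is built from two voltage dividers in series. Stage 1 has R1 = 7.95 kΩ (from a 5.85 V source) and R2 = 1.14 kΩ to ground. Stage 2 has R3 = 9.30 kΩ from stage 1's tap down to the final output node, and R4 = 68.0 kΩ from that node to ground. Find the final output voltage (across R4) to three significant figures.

V_out ≈ 0.637 V

Stage 2 presents R3+R4 = 77.30 kΩ as a load on stage 1's tap.
Stage 1's lower leg becomes R2‖(R3+R4) = 1.123 kΩ, so V_mid = 5.85 × 1.123/9.073 = 0.7243 V.
Stage 2 is itself unloaded: V_out = V_mid × R4/(R3+R4) = 0.7243 × 68.0/77.30 = 0.637 V.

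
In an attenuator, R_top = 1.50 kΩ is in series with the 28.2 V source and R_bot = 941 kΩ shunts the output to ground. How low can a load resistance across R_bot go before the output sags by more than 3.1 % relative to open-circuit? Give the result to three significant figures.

R_L(min) ≈ 46.8 kΩ

Output resistance R_th = R_top‖R_bot = (1.50 × 941)/942.5 = 1.498 kΩ.
The fractional drop is R_th/(R_th + R_L); requiring this ≤ 0.0310 gives R_L ≥ R_th(1/0.0310 − 1) = 1.498 × 31.26 = 46.8 kΩ.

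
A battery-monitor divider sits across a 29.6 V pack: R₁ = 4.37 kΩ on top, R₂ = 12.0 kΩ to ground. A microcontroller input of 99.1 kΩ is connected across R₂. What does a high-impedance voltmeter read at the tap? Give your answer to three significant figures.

The load sits in parallel with R₂: R₂‖R_L = (12.0 × 99.1) / (12.0 + 99.1) = 10.70 kΩ.
V_out = 29.6 × 10.70 / (4.37 + 10.70) = 29.6 × 10.70/15.07 = 21.0 V.
(Unloaded it would have been 21.7 V.)

V_out ≈ 21.0 V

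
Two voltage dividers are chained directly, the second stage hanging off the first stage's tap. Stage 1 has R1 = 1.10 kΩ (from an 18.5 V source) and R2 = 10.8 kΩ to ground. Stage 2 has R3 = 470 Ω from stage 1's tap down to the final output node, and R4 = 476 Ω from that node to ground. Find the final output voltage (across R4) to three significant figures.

Stage 2 presents R3+R4 = 946.0 Ω as a load on stage 1's tap.
Stage 1's lower leg becomes R2‖(R3+R4) = 869.8 Ω, so V_mid = 18.5 × 869.8/1970 = 8.169 V.
Stage 2 is itself unloaded: V_out = V_mid × R4/(R3+R4) = 8.169 × 476/946.0 = 4.11 V.

V_out ≈ 4.11 V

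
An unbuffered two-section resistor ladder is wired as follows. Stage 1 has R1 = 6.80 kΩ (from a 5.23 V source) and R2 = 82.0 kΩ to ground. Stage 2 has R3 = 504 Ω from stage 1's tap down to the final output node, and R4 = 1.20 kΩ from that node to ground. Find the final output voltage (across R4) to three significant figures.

V_out ≈ 0.726 V

Stage 2 presents R3+R4 = 1704 Ω as a load on stage 1's tap.
Stage 1's lower leg becomes R2‖(R3+R4) = 1669 Ω, so V_mid = 5.23 × 1669/8469 = 1.031 V.
Stage 2 is itself unloaded: V_out = V_mid × R4/(R3+R4) = 1.031 × 1200/1704 = 0.726 V.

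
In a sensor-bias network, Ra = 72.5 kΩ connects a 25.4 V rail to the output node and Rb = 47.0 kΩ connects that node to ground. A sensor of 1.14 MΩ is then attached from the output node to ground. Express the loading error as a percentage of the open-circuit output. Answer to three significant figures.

The divider's output (Thévenin) resistance is Ra‖Rb = 28.51 kΩ.
Fractional drop under load = R_th/(R_th + R_L) = 28.51 / (28.51 + 1140) = 0.02440.
So the output falls by 2.44 %.

2.44 %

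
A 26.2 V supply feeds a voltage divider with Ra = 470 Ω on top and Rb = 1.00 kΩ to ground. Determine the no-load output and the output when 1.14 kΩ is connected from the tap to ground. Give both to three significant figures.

Unloaded: 17.8 V; loaded: 13.9 V

Open-circuit: V = 26.2 × 1000/(470 + 1000) = 17.8 V.
With the load, Rb becomes Rb‖R_L = 532.7 Ω, so V = 26.2 × 532.7/1003 = 13.9 V.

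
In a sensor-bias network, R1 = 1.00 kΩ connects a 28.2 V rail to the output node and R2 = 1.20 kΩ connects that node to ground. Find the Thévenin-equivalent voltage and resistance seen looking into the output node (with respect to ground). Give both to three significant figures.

V_th is the open-circuit tap voltage: 28.2 × 1.20/(1.00 + 1.20) = 15.4 V.
With the supply zeroed, R1 and R2 appear in parallel from the tap: R_th = R1‖R2 = (1.00 × 1.20)/2.200 = 545 Ω.

V_th = 15.4 V, R_th = 545 Ω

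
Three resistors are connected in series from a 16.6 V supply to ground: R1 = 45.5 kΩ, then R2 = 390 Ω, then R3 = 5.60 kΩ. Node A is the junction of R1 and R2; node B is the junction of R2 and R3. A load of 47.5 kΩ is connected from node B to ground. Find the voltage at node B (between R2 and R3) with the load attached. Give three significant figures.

At node B, R3 is in parallel with the load: R3‖R_L = 5009 Ω.
Below node A the resistance is R2 + (R3‖R_L) = 5399 Ω, so V_A = 16.6 × 5399/50900 = 1.761 V.
Then V_B = V_A × (R3‖R_L)/(R2 + R3‖R_L) = 1.761 × 5009/5399 = 1.63 V.

V ≈ 1.63 V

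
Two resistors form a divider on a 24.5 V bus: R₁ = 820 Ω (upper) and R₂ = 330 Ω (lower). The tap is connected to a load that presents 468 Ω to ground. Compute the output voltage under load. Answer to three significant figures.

V_out ≈ 4.68 V

The load sits in parallel with R₂: R₂‖R_L = (330 × 468) / (330 + 468) = 193.5 Ω.
V_out = 24.5 × 193.5 / (820 + 193.5) = 24.5 × 193.5/1014 = 4.68 V.
(Unloaded it would have been 7.03 V.)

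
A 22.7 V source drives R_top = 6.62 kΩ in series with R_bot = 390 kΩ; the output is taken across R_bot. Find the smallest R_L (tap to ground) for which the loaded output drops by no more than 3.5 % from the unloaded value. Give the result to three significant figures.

Output resistance R_th = R_top‖R_bot = (6.62 × 390)/396.6 = 6.510 kΩ.
The fractional drop is R_th/(R_th + R_L); requiring this ≤ 0.0350 gives R_L ≥ R_th(1/0.0350 − 1) = 6.510 × 27.57 = 179 kΩ.

R_L(min) ≈ 179 kΩ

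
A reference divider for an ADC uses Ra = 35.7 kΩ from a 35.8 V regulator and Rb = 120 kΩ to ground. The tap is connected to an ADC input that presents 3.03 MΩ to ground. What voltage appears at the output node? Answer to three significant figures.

V_out ≈ 27.3 V

The load sits in parallel with Rb: Rb‖R_L = (120 × 3030) / (120 + 3030) = 115.4 kΩ.
V_out = 35.8 × 115.4 / (35.7 + 115.4) = 35.8 × 115.4/151.1 = 27.3 V.
(Unloaded it would have been 27.6 V.)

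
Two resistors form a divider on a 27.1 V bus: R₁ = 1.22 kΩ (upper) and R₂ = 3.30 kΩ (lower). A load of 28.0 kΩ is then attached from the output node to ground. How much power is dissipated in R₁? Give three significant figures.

P ≈ 51.5 mW

Total resistance from the source is R₁ + (R₂‖R_L) = 4.172 kΩ, so I = 27.1/4.172 kΩ = 6.496 mA.
P = I²·R₁ = (6.496 mA)² × 1.22 kΩ = 51.5 mW.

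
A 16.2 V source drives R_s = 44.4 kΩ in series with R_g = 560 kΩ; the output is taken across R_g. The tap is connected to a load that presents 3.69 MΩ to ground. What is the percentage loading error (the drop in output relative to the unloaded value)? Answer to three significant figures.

The divider's output (Thévenin) resistance is R_s‖R_g = 41.14 kΩ.
Fractional drop under load = R_th/(R_th + R_L) = 41.14 / (41.14 + 3690) = 0.01103.
So the output falls by 1.10 %.

1.10 %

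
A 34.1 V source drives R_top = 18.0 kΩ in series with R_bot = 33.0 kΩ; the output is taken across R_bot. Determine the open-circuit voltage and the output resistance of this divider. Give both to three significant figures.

V_th is the open-circuit tap voltage: 34.1 × 33.0/(18.0 + 33.0) = 22.1 V.
With the supply zeroed, R_top and R_bot appear in parallel from the tap: R_th = R_top‖R_bot = (18.0 × 33.0)/51.00 = 11.6 kΩ.

V_th = 22.1 V, R_th = 11.6 kΩ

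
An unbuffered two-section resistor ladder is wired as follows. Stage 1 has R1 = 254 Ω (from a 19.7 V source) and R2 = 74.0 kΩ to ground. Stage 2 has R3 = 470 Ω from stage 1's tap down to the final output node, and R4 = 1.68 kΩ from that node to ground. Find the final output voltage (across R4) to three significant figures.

V_out ≈ 13.7 V

Stage 2 presents R3+R4 = 2150 Ω as a load on stage 1's tap.
Stage 1's lower leg becomes R2‖(R3+R4) = 2089 Ω, so V_mid = 19.7 × 2089/2343 = 17.56 V.
Stage 2 is itself unloaded: V_out = V_mid × R4/(R3+R4) = 17.56 × 1680/2150 = 13.7 V.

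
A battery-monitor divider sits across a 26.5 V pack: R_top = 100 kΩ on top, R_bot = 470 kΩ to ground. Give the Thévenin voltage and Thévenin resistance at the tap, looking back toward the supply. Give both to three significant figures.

V_th is the open-circuit tap voltage: 26.5 × 470/(100 + 470) = 21.9 V.
With the supply zeroed, R_top and R_bot appear in parallel from the tap: R_th = R_top‖R_bot = (100 × 470)/570.0 = 82.5 kΩ.

V_th = 21.9 V, R_th = 82.5 kΩ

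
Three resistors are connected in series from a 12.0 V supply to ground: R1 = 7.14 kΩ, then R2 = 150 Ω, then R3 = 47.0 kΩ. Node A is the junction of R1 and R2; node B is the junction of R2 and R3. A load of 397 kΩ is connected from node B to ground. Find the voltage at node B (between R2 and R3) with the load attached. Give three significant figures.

V ≈ 10.2 V

At node B, R3 is in parallel with the load: R3‖R_L = 42020 Ω.
Below node A the resistance is R2 + (R3‖R_L) = 42170 Ω, so V_A = 12.0 × 42170/49310 = 10.26 V.
Then V_B = V_A × (R3‖R_L)/(R2 + R3‖R_L) = 10.26 × 42020/42170 = 10.2 V.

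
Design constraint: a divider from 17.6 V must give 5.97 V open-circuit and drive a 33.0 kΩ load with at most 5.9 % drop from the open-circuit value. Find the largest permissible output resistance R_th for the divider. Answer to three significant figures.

R_th ≤ 2.07 kΩ

Loading drop = R_th/(R_th + R_L) ≤ 0.0590, so R_th ≤ R_L · ε/(1−ε) = 33.0 kΩ × 0.0590/0.9410 = 2.07 kΩ.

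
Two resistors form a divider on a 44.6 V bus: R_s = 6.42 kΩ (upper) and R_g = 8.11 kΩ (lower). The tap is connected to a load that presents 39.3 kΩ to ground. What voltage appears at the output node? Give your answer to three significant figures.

The load sits in parallel with R_g: R_g‖R_L = (8.11 × 39.3) / (8.11 + 39.3) = 6.723 kΩ.
V_out = 44.6 × 6.723 / (6.42 + 6.723) = 44.6 × 6.723/13.14 = 22.8 V.

V_out ≈ 22.8 V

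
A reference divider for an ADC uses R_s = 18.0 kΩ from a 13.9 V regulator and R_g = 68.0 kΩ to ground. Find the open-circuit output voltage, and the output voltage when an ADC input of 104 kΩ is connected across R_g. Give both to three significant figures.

Open-circuit: V = 13.9 × 68.0/(18.0 + 68.0) = 11.0 V.
With the load, R_g becomes R_g‖R_L = 41.12 kΩ, so V = 13.9 × 41.12/59.12 = 9.67 V.

Unloaded: 11.0 V; loaded: 9.67 V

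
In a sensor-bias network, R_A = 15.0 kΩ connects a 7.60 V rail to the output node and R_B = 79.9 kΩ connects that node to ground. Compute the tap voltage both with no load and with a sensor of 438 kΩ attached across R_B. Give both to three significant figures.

Open-circuit: V = 7.60 × 79.9/(15.0 + 79.9) = 6.40 V.
With the load, R_B becomes R_B‖R_L = 67.57 kΩ, so V = 7.60 × 67.57/82.57 = 6.22 V.

Unloaded: 6.40 V; loaded: 6.22 V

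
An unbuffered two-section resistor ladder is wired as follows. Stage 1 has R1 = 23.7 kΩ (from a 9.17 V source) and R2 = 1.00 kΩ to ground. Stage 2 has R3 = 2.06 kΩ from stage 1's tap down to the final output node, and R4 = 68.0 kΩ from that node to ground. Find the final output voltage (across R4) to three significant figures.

Stage 2 presents R3+R4 = 70.06 kΩ as a load on stage 1's tap.
Stage 1's lower leg becomes R2‖(R3+R4) = 0.9859 kΩ, so V_mid = 9.17 × 0.9859/24.69 = 0.3662 V.
Stage 2 is itself unloaded: V_out = V_mid × R4/(R3+R4) = 0.3662 × 68.0/70.06 = 0.355 V.

V_out ≈ 0.355 V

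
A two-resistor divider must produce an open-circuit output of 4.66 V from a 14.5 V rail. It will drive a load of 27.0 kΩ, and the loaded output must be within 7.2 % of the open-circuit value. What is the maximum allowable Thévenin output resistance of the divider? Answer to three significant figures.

Loading drop = R_th/(R_th + R_L) ≤ 0.0720, so R_th ≤ R_L · ε/(1−ε) = 27.0 kΩ × 0.0720/0.9280 = 2.09 kΩ.

R_th ≤ 2.09 kΩ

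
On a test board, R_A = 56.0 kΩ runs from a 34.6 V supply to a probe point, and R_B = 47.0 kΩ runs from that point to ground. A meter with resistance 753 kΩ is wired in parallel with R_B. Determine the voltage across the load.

The load sits in parallel with R_B: R_B‖R_L = (47.0 × 753) / (47.0 + 753) = 44.24 kΩ.
V_out = 34.6 × 44.24 / (56.0 + 44.24) = 34.6 × 44.24/100.2 = 15.3 V.

V_out ≈ 15.3 V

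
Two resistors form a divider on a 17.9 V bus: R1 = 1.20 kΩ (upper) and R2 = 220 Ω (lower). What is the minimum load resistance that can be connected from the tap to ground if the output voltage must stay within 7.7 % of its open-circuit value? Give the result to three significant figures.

R_L(min) ≈ 2.23 kΩ

Output resistance R_th = R1‖R2 = (1200 × 220)/1420 = 185.9 Ω.
The fractional drop is R_th/(R_th + R_L); requiring this ≤ 0.0770 gives R_L ≥ R_th(1/0.0770 − 1) = 185.9 × 11.99 = 2.23 kΩ.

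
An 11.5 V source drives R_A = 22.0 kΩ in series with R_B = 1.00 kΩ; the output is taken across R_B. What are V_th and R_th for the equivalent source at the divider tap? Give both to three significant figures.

V_th is the open-circuit tap voltage: 11.5 × 1.00/(22.0 + 1.00) = 0.500 V.
With the supply zeroed, R_A and R_B appear in parallel from the tap: R_th = R_A‖R_B = (22.0 × 1.00)/23.00 = 957 Ω.

V_th = 0.500 V, R_th = 957 Ω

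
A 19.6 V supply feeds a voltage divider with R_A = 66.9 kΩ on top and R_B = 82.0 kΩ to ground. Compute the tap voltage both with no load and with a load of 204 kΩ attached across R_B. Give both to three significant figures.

Open-circuit: V = 19.6 × 82.0/(66.9 + 82.0) = 10.8 V.
With the load, R_B becomes R_B‖R_L = 58.49 kΩ, so V = 19.6 × 58.49/125.4 = 9.14 V.

Unloaded: 10.8 V; loaded: 9.14 V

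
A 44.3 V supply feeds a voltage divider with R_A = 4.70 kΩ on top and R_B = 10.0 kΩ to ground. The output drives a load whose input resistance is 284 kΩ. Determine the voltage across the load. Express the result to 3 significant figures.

The load sits in parallel with R_B: R_B‖R_L = (10.0 × 284) / (10.0 + 284) = 9.660 kΩ.
V_out = 44.3 × 9.660 / (4.70 + 9.660) = 44.3 × 9.660/14.36 = 29.8 V.

V_out ≈ 29.8 V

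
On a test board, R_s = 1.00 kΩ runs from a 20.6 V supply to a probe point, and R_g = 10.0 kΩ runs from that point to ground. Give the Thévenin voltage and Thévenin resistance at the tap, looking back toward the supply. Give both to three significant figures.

V_th is the open-circuit tap voltage: 20.6 × 10.0/(1.00 + 10.0) = 18.7 V.
With the supply zeroed, R_s and R_g appear in parallel from the tap: R_th = R_s‖R_g = (1.00 × 10.0)/11.00 = 909 Ω.

V_th = 18.7 V, R_th = 909 Ω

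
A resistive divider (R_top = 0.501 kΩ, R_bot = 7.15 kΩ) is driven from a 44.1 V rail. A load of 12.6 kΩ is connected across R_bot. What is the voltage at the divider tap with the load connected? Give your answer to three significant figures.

V_out ≈ 39.7 V

The load sits in parallel with R_bot: R_bot‖R_L = (7150 × 12600) / (7150 + 12600) = 4562 Ω.
V_out = 44.1 × 4562 / (501 + 4562) = 44.1 × 4562/5063 = 39.7 V.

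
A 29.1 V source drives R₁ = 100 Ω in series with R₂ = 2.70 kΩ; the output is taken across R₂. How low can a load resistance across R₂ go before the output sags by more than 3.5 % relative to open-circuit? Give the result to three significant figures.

Output resistance R_th = R₁‖R₂ = (100 × 2700)/2800 = 96.43 Ω.
The fractional drop is R_th/(R_th + R_L); requiring this ≤ 0.0350 gives R_L ≥ R_th(1/0.0350 − 1) = 96.43 × 27.57 = 2.66 kΩ.

R_L(min) ≈ 2.66 kΩ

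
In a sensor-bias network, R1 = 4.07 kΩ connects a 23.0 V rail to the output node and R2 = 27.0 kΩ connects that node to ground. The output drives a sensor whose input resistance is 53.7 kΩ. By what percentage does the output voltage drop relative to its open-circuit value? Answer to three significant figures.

6.18 %

The divider's output (Thévenin) resistance is R1‖R2 = 3.537 kΩ.
Fractional drop under load = R_th/(R_th + R_L) = 3.537 / (3.537 + 53.7) = 0.06179.
So the output falls by 6.18 %.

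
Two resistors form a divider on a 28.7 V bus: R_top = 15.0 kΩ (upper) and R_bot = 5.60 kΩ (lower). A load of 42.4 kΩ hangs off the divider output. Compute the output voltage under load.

The load sits in parallel with R_bot: R_bot‖R_L = (5.60 × 42.4) / (5.60 + 42.4) = 4.947 kΩ.
V_out = 28.7 × 4.947 / (15.0 + 4.947) = 28.7 × 4.947/19.95 = 7.12 V.

V_out ≈ 7.12 V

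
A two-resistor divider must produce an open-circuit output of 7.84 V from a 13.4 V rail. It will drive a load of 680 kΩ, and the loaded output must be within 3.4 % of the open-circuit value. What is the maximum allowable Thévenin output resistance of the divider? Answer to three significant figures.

Loading drop = R_th/(R_th + R_L) ≤ 0.0340, so R_th ≤ R_L · ε/(1−ε) = 680 kΩ × 0.0340/0.9660 = 23.9 kΩ.

R_th ≤ 23.9 kΩ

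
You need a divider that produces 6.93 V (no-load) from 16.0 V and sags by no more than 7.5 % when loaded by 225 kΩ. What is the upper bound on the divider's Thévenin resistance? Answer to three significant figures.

R_th ≤ 18.2 kΩ

Loading drop = R_th/(R_th + R_L) ≤ 0.0750, so R_th ≤ R_L · ε/(1−ε) = 225 kΩ × 0.0750/0.9250 = 18.2 kΩ.
(Any R1, R2 with R2/(R1+R2) = 0.433 and R1‖R2 ≤ 18.2 kΩ will meet the spec.)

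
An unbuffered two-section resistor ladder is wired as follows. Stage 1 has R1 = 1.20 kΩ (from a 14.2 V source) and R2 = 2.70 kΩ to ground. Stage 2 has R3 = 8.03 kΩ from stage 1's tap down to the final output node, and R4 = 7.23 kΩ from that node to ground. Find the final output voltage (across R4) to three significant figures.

V_out ≈ 4.42 V

Stage 2 presents R3+R4 = 15.26 kΩ as a load on stage 1's tap.
Stage 1's lower leg becomes R2‖(R3+R4) = 2.294 kΩ, so V_mid = 14.2 × 2.294/3.494 = 9.323 V.
Stage 2 is itself unloaded: V_out = V_mid × R4/(R3+R4) = 9.323 × 7.23/15.26 = 4.42 V.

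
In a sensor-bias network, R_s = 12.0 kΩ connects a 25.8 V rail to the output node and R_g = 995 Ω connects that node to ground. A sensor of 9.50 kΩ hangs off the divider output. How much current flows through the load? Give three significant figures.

R_g‖R_L = 900.7 Ω; V_out = 25.8 × 900.7/12900 = 1.801 V.
I_L = V_out / R_L = 1.801 / 9.50 kΩ = 0.190 mA.

I_L ≈ 0.190 mA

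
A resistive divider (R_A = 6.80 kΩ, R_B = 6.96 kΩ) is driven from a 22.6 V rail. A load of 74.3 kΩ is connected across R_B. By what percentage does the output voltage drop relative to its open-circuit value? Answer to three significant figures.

4.42 %

The divider's output (Thévenin) resistance is R_A‖R_B = 3.440 kΩ.
Fractional drop under load = R_th/(R_th + R_L) = 3.440 / (3.440 + 74.3) = 0.04424.
So the output falls by 4.42 %.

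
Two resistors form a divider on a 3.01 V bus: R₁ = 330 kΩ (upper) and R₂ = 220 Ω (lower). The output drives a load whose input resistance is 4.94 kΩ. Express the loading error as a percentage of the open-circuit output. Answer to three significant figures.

4.26 %

The divider's output (Thévenin) resistance is R₁‖R₂ = 219.9 Ω.
Fractional drop under load = R_th/(R_th + R_L) = 219.9 / (219.9 + 4940) = 0.04261.
So the output falls by 4.26 %.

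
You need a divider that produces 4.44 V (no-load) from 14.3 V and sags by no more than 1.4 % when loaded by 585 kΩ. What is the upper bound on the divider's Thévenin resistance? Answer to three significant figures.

Loading drop = R_th/(R_th + R_L) ≤ 0.0140, so R_th ≤ R_L · ε/(1−ε) = 585 kΩ × 0.0140/0.9860 = 8.31 kΩ.
(Any R1, R2 with R2/(R1+R2) = 0.310 and R1‖R2 ≤ 8.31 kΩ will meet the spec.)

R_th ≤ 8.31 kΩ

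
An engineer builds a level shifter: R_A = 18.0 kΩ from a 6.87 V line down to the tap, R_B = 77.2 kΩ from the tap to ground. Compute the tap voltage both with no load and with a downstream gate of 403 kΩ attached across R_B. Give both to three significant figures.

Open-circuit: V = 6.87 × 77.2/(18.0 + 77.2) = 5.57 V.
With the load, R_B becomes R_B‖R_L = 64.79 kΩ, so V = 6.87 × 64.79/82.79 = 5.38 V.

Unloaded: 5.57 V; loaded: 5.38 V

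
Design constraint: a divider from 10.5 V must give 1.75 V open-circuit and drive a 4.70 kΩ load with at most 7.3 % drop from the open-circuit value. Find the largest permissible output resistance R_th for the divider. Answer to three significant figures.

Loading drop = R_th/(R_th + R_L) ≤ 0.0730, so R_th ≤ R_L · ε/(1−ε) = 4.70 kΩ × 0.0730/0.9270 = 370 Ω.

R_th ≤ 370 Ω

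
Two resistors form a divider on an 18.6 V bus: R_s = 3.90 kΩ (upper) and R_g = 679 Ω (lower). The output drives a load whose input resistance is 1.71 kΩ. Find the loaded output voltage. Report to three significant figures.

V_out ≈ 2.06 V

The load sits in parallel with R_g: R_g‖R_L = (679 × 1710) / (679 + 1710) = 486.0 Ω.
V_out = 18.6 × 486.0 / (3900 + 486.0) = 18.6 × 486.0/4386 = 2.06 V.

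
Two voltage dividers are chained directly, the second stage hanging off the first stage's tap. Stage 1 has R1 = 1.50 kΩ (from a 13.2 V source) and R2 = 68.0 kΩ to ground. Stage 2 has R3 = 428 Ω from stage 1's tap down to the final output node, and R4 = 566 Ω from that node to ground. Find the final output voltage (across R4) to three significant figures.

Stage 2 presents R3+R4 = 994.0 Ω as a load on stage 1's tap.
Stage 1's lower leg becomes R2‖(R3+R4) = 979.7 Ω, so V_mid = 13.2 × 979.7/2480 = 5.215 V.
Stage 2 is itself unloaded: V_out = V_mid × R4/(R3+R4) = 5.215 × 566/994.0 = 2.97 V.

V_out ≈ 2.97 V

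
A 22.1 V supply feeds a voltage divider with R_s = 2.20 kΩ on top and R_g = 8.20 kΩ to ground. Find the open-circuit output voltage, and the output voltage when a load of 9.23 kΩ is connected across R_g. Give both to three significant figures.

Open-circuit: V = 22.1 × 8.20/(2.20 + 8.20) = 17.4 V.
With the load, R_g becomes R_g‖R_L = 4.342 kΩ, so V = 22.1 × 4.342/6.542 = 14.7 V.

Unloaded: 17.4 V; loaded: 14.7 V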